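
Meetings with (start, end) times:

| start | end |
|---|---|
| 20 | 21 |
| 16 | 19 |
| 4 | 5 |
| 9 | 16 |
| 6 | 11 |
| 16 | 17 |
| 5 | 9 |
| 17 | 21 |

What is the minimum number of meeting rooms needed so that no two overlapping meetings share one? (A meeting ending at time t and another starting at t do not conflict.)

2

The answer is the maximum number of intervals overlapping at any instant.
starts: [4, 5, 6, 9, 16, 16, 17, 20]
ends:   [5, 9, 11, 16, 17, 19, 21, 21]
s4→1 e5→0 s5→1 s6→2  — peak 2.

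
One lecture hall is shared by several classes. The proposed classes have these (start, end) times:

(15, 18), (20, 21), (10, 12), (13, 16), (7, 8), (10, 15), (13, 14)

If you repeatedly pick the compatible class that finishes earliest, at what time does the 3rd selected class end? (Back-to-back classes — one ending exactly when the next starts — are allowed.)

14

Sorted by end: (7,8)  (10,12)  (13,14)  (10,15)  (13,16)  (15,18)  (20,21)
take (7,8); take (10,12); take (13,14); take (15,18); take (20,21).
Selected: (7,8) (10,12) (13,14) (15,18) (20,21)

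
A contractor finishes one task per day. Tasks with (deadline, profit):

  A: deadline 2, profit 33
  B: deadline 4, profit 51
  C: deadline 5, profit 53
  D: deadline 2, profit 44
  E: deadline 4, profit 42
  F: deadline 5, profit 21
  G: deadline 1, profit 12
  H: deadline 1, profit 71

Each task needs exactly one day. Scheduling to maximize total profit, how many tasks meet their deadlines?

5

Sort by profit descending; place each in the latest free slot ≤ its deadline.
Profit order: H=71 C=53 B=51 D=44 E=42 A=33 F=21 G=12
Assign: H→slot 1, C→slot 5, B→slot 4, D→slot 2, E→slot 3, A skipped, F skipped, G skipped.
Slots: [1:H] [2:D] [3:E] [4:B] [5:C]
5 of 8 scheduled.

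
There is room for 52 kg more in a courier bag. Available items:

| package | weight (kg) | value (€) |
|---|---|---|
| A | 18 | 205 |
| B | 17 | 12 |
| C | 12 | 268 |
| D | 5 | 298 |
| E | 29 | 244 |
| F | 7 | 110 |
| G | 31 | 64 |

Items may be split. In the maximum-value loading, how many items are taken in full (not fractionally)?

Greedy by value/weight ratio, highest first.
Ratios (sorted): D 59.60, C 22.33, F 15.71, A 11.39, E 8.41, G 2.06, B 0.71
take D (5 @ 298); take C (12 @ 268); take F (7 @ 110); take A (18 @ 205); take 10/29 of E → 84.14. Capacity used 52/52.
4 item(s) taken whole; one partial (take 10/29 of E).

4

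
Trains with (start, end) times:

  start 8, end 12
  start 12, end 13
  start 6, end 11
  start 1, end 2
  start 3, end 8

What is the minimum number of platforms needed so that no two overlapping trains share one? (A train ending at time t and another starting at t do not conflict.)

2

Count concurrent intervals with a sweep; the peak is the room count.
starts: [1, 3, 6, 8, 12]
ends:   [2, 8, 11, 12, 13]
s1→1 e2→0 s3→1 s6→2  — peak 2.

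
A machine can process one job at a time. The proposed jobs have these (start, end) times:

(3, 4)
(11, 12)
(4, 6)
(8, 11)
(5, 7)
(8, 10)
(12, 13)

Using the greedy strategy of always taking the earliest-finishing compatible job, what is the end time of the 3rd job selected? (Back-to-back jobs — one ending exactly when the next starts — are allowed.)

10

Sort by end time and greedily take each interval whose start is ≥ the last chosen end.
Sorted by end: (3,4)  (4,6)  (5,7)  (8,10)  (8,11)  (11,12)  (12,13)
take (3,4); take (4,6); skip (5,7); take (8,10); take (11,12); take (12,13).
Selected: (3,4) (4,6) (8,10) (11,12) (12,13)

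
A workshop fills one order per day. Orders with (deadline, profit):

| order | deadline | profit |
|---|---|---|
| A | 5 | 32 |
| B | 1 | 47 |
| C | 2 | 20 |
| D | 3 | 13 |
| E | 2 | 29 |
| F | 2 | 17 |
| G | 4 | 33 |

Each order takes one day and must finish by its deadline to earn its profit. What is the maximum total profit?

154

Sort by profit descending; place each in the latest free slot ≤ its deadline.
By profit: B(d1,47), G(d4,33), A(d5,32), E(d2,29), C(d2,20), F(d2,17), D(d3,13)
B→slot 1; G→slot 4; A→slot 5; E→slot 2; C skipped; F skipped; D→slot 3.
Profit = 47 + 29 + 13 + 33 + 32 = 154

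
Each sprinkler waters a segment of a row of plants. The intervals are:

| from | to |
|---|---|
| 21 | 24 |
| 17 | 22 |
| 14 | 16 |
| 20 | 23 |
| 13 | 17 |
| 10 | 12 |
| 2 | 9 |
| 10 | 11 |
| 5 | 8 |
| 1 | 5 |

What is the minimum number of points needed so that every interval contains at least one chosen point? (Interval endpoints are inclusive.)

Sorted: [1,5] [5,8] [2,9] [10,11] [10,12] [14,16] [13,17] [17,22] [20,23] [21,24]
{[1,5],[5,8],[2,9]} hit by 5; {[10,11],[10,12]} hit by 11; {[14,16],[13,17]} hit by 16; {[17,22],[20,23],[21,24]} hit by 22.
Points: 5, 11, 16, 22 (4 total).

4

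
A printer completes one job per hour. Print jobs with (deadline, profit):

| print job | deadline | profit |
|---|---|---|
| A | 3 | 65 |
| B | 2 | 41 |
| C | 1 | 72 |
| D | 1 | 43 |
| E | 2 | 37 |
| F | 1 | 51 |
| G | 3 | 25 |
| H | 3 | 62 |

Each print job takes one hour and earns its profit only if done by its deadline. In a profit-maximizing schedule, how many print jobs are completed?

Take jobs in profit order; each goes to the latest open slot no later than its deadline.
By profit: C(d1,72), A(d3,65), H(d3,62), F(d1,51), D(d1,43), B(d2,41), E(d2,37), G(d3,25)
C→slot 1; A→slot 3; H→slot 2; F skipped; D skipped; B skipped; E skipped; G skipped.
3 of 8 scheduled.

3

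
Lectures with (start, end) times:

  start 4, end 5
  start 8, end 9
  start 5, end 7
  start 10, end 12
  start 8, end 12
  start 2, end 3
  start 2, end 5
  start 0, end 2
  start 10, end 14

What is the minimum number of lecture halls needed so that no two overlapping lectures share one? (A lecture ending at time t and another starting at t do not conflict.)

3

The answer is the maximum number of intervals overlapping at any instant.
starts: [0, 2, 2, 4, 5, 8, 8, 10, 10]
ends:   [2, 3, 5, 5, 7, 9, 12, 12, 14]
s0→1 e2→0 s2→1 s2→2 e3→1 s4→2 e5→1 e5→0 s5→1 e7→0 s8→1 s8→2 e9→1 s10→2 s10→3  — peak 3.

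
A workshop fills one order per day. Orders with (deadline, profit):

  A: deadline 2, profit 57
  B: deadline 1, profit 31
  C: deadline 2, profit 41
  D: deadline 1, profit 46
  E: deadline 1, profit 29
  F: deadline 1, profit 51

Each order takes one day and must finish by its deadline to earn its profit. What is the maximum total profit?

108

Sort by profit descending; place each in the latest free slot ≤ its deadline.
Profit order: A=57 F=51 D=46 C=41 B=31 E=29
Assign: A→slot 2, F→slot 1, D skipped, C skipped, B skipped, E skipped.
Slots: [1:F] [2:A]
Profit = 51 + 57 = 108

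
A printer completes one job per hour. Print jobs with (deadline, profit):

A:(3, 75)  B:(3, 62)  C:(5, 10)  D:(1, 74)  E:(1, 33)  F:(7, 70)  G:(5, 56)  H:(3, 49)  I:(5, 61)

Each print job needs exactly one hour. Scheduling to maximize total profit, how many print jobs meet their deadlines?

6

By profit: A(d3,75), D(d1,74), F(d7,70), B(d3,62), I(d5,61), G(d5,56), H(d3,49), E(d1,33), C(d5,10)
A→slot 3; D→slot 1; F→slot 7; B→slot 2; I→slot 5; G→slot 4; H skipped; E skipped; C skipped.
6 of 9 scheduled.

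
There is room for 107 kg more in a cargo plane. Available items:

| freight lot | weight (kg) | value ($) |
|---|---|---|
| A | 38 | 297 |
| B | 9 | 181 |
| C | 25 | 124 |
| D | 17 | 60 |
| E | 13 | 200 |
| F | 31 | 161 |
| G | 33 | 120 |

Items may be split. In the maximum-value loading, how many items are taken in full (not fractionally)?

Ratios (sorted): B 20.11, E 15.38, A 7.82, F 5.19, C 4.96, G 3.64, D 3.53
take B (9 @ 181); take E (13 @ 200); take A (38 @ 297); take F (31 @ 161); take 16/25 of C → 79.36. Capacity used 107/107.
4 item(s) taken whole; one partial (take 16/25 of C).

4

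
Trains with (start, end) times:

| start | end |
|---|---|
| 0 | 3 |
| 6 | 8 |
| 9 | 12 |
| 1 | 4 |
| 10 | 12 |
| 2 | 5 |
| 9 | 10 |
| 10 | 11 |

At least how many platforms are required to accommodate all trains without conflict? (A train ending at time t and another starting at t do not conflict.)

Events (time:±→running): 0:+→1 1:+→2 2:+→3 … peak 3.

3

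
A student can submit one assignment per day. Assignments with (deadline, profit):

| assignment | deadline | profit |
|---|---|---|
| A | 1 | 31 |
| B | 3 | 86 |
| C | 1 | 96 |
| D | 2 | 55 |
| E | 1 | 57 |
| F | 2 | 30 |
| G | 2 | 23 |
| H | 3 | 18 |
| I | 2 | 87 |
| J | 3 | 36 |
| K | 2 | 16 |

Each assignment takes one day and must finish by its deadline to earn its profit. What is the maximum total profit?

269

Profit order: C=96 I=87 B=86 E=57 D=55 J=36 A=31 F=30 G=23 H=18 K=16
Assign: C→slot 1, I→slot 2, B→slot 3, E skipped, D skipped, J skipped, A skipped, F skipped, G skipped, H skipped, K skipped.
Slots: [1:C] [2:I] [3:B]
Profit = 96 + 87 + 86 = 269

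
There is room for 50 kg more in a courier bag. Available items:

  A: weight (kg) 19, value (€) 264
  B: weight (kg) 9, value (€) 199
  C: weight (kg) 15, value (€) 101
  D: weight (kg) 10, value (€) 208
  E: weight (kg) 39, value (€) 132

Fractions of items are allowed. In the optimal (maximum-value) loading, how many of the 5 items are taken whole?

Ratios (sorted): B 22.11, D 20.80, A 13.89, C 6.73, E 3.38
take B (9 @ 199); take D (10 @ 208); take A (19 @ 264); take 12/15 of C → 80.80. Capacity used 50/50.
3 item(s) taken whole; one partial (take 12/15 of C).

3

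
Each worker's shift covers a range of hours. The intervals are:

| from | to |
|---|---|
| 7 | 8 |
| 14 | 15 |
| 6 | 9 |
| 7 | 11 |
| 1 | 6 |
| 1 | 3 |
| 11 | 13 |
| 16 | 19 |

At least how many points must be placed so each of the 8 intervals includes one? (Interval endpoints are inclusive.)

Sort by right endpoint; whenever an interval is uncovered, place a point at its right end.
Sorted: [1,3] [1,6] [7,8] [6,9] [7,11] [11,13] [14,15] [16,19]
{[1,3],[1,6]} hit by 3; {[7,8],[6,9],[7,11]} hit by 8; {[11,13]} hit by 13; {[14,15]} hit by 15; {[16,19]} hit by 19.
Points: 3, 8, 13, 15, 19 (5 total).

5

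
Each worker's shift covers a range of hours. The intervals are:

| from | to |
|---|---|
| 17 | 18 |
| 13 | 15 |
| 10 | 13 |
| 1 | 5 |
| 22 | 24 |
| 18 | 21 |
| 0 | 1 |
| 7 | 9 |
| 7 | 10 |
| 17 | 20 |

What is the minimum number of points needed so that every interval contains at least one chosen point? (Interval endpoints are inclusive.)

Process intervals by earliest right end; each time one isn't hit yet, stab at its right endpoint.
Sorted: [0,1] [1,5] [7,9] [7,10] [10,13] [13,15] [17,18] [17,20] [18,21] [22,24]
{[0,1],[1,5]} hit by 1; {[7,9],[7,10]} hit by 9; {[10,13],[13,15]} hit by 13; {[17,18],[17,20],[18,21]} hit by 18; {[22,24]} hit by 24.
Points: 1, 9, 13, 18, 24 (5 total).

5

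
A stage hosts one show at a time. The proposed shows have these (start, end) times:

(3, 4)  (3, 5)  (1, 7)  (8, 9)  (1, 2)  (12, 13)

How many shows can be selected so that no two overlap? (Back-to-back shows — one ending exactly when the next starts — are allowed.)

Greedy by earliest finish: after sorting by end time, pick each interval compatible with the last pick.
By end time: (1,2), (3,4), (3,5), (1,7), (8,9), (12,13).
Pick (1,2); next start ≥ 2 → (3,4); next start ≥ 4 → (8,9); next start ≥ 9 → (12,13).
Selected 4 shows.

4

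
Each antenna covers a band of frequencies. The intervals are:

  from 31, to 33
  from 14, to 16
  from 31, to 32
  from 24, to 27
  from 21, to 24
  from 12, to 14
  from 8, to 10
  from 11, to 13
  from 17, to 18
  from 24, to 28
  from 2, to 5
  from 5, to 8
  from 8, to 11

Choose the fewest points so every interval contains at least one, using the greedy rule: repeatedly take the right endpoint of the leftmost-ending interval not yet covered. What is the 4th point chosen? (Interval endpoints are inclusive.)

Sort by right endpoint; whenever an interval is uncovered, place a point at its right end.
By right end: [2,5]  [5,8]  [8,10]  [8,11]  [11,13]  [12,14]  [14,16]  [17,18]  [21,24]  [24,27]  [24,28]  [31,32]  [31,33]
[2,5] uncovered → point at 5; [8,10] uncovered → point at 10; [11,13] uncovered → point at 13; [14,16] uncovered → point at 16; [17,18] uncovered → point at 18; [21,24] uncovered → point at 24; [31,32] uncovered → point at 32.
Points: 5, 10, 13, 16, 18, 24, 32 (7 total).

16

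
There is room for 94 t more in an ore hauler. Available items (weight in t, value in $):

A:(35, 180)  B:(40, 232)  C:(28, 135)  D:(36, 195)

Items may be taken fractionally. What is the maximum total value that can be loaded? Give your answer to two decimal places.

519.57

Greedy by value/weight ratio, highest first.
Ratios (sorted): B 5.80, D 5.42, A 5.14, C 4.82
take B (40 @ 232); take D (36 @ 195); take 18/35 of A → 92.57. Capacity used 94/94.
Total value = 519.57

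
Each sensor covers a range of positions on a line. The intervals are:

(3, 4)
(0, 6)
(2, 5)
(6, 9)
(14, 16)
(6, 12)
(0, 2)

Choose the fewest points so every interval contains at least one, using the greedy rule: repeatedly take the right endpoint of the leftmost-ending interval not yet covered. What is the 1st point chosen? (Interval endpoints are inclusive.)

Sort by right endpoint; whenever an interval is uncovered, place a point at its right end.
Sorted: [0,2] [3,4] [2,5] [0,6] [6,9] [6,12] [14,16]
{[0,2]} hit by 2; {[3,4],[2,5],[0,6]} hit by 4; {[6,9],[6,12]} hit by 9; {[14,16]} hit by 16.
Points: 2, 4, 9, 16 (4 total).

2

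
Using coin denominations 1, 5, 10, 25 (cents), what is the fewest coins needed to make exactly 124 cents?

Greedy: take as many of the largest coin as possible, then repeat with the remainder.
124 = 4×25 + 2×10 + 4×1
Total coins = 4 + 2 + 4 = 10

10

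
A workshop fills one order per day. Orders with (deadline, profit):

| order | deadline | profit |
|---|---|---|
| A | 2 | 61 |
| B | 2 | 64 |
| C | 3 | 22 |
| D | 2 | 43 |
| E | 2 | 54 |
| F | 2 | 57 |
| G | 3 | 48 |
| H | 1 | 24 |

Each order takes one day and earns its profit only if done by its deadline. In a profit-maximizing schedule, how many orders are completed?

Profit order: B=64 A=61 F=57 E=54 G=48 D=43 H=24 C=22
Assign: B→slot 2, A→slot 1, F skipped, E skipped, G→slot 3, D skipped, H skipped, C skipped.
Slots: [1:A] [2:B] [3:G]
3 of 8 scheduled.

3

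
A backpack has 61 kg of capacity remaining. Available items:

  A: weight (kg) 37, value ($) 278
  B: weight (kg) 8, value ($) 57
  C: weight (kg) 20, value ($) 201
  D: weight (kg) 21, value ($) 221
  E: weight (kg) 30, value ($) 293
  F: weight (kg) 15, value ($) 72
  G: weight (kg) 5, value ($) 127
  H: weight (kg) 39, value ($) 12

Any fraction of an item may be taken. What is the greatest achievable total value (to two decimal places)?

Sort by value per unit weight and fill in that order.
Ratios (sorted): G 25.40, D 10.52, C 10.05, E 9.77, A 7.51, B 7.12, F 4.80, H 0.31
take G (5 @ 127); take D (21 @ 221); take C (20 @ 201); take 15/30 of E → 146.50. Capacity used 61/61.
Total value = 695.50

695.50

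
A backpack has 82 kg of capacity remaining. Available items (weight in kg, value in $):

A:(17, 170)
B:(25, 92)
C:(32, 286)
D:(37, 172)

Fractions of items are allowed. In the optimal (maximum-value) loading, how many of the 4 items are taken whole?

2

Order: A (170/17=10.00) > C (286/32=8.94) > D (172/37=4.65) > B (92/25=3.68)
Fill: take A (17 @ 170) → take C (32 @ 286) → take 33/37 of D → 153.41; 82/82 used.
2 item(s) taken whole; one partial (take 33/37 of D).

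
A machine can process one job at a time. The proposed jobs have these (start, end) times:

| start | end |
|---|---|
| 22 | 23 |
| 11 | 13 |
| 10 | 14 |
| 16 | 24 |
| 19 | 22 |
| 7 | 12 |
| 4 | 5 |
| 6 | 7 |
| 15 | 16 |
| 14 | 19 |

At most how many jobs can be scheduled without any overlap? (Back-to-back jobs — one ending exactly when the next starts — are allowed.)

6

Greedy by earliest finish: after sorting by end time, pick each interval compatible with the last pick.
Sorted by end: (4,5)  (6,7)  (7,12)  (11,13)  (10,14)  (15,16)  (14,19)  (19,22)  (22,23)  (16,24)
take (4,5); take (6,7); take (7,12); skip (11,13); take (15,16); take (19,22); take (22,23).
Selected 6 jobs.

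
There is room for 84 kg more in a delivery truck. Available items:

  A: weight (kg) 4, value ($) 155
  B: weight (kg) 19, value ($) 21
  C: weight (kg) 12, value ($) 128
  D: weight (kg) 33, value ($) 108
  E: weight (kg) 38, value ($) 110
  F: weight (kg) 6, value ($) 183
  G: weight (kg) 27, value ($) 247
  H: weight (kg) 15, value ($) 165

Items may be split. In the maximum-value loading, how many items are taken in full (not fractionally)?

Greedy by value/weight ratio, highest first.
Order: A (155/4=38.75) > F (183/6=30.50) > H (165/15=11.00) > C (128/12=10.67) > G (247/27=9.15) > D (108/33=3.27) > E (110/38=2.89) > B (21/19=1.11)
Fill: take A (4 @ 155) → take F (6 @ 183) → take H (15 @ 165) → take C (12 @ 128) → take G (27 @ 247) → take 20/33 of D → 65.45; 84/84 used.
5 item(s) taken whole; one partial (take 20/33 of D).

5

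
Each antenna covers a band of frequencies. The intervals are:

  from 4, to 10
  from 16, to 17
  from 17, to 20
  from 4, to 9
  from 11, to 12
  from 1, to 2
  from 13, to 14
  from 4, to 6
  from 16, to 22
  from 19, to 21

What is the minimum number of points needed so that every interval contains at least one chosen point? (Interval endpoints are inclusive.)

6

Sort by right endpoint; whenever an interval is uncovered, place a point at its right end.
Sorted: [1,2] [4,6] [4,9] [4,10] [11,12] [13,14] [16,17] [17,20] [19,21] [16,22]
{[1,2]} hit by 2; {[4,6],[4,9],[4,10]} hit by 6; {[11,12]} hit by 12; {[13,14]} hit by 14; {[16,17],[17,20]} hit by 17; {[19,21],[16,22]} hit by 21.
Points: 2, 6, 12, 14, 17, 21 (6 total).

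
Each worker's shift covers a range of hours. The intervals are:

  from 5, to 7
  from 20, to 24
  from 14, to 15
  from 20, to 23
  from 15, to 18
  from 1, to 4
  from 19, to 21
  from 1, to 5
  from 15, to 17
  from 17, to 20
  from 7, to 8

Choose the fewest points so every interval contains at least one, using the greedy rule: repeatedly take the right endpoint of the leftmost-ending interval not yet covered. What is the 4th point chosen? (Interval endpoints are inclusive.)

By right end: [1,4]  [1,5]  [5,7]  [7,8]  [14,15]  [15,17]  [15,18]  [17,20]  [19,21]  [20,23]  [20,24]
[1,4] uncovered → point at 4; [5,7] uncovered → point at 7; [14,15] uncovered → point at 15; [17,20] uncovered → point at 20.
Points: 4, 7, 15, 20 (4 total).

20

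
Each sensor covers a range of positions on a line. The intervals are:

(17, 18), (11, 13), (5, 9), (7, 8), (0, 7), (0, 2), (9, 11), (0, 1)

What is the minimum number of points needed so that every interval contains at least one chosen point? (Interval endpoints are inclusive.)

4

Sort by right endpoint; whenever an interval is uncovered, place a point at its right end.
By right end: [0,1]  [0,2]  [0,7]  [7,8]  [5,9]  [9,11]  [11,13]  [17,18]
[0,1] uncovered → point at 1; [7,8] uncovered → point at 8; [9,11] uncovered → point at 11; [17,18] uncovered → point at 18.
Points: 1, 8, 11, 18 (4 total).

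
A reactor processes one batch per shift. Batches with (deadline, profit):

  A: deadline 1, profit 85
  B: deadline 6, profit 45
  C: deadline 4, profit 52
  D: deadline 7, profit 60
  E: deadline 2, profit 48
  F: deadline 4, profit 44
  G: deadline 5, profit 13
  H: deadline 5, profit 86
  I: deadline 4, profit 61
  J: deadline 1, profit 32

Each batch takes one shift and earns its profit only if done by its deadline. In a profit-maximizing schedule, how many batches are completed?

Take jobs in profit order; each goes to the latest open slot no later than its deadline.
Profit order: H=86 A=85 I=61 D=60 C=52 E=48 B=45 F=44 J=32 G=13
Assign: H→slot 5, A→slot 1, I→slot 4, D→slot 7, C→slot 3, E→slot 2, B→slot 6, F skipped, J skipped, G skipped.
Slots: [1:A] [2:E] [3:C] [4:I] [5:H] [6:B] [7:D]
7 of 10 scheduled.

7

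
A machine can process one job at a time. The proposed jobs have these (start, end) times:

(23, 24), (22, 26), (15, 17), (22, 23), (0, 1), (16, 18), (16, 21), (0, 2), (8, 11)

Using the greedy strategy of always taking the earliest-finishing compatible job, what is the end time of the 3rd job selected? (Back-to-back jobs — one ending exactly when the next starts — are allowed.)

By end time: (0,1), (0,2), (8,11), (15,17), (16,18), (16,21), (22,23), (23,24), (22,26).
Pick (0,1); next start ≥ 1 → (8,11); next start ≥ 11 → (15,17); next start ≥ 17 → (22,23); next start ≥ 23 → (23,24).
Selected: (0,1) (8,11) (15,17) (22,23) (23,24)

17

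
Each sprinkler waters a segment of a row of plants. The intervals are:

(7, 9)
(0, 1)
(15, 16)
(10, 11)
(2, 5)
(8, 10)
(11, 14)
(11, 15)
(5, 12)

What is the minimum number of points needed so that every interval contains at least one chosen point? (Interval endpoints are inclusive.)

5

Process intervals by earliest right end; each time one isn't hit yet, stab at its right endpoint.
Sorted: [0,1] [2,5] [7,9] [8,10] [10,11] [5,12] [11,14] [11,15] [15,16]
{[0,1]} hit by 1; {[2,5]} hit by 5; {[7,9],[8,10]} hit by 9; {[10,11],[5,12],[11,14],[11,15]} hit by 11; {[15,16]} hit by 16.
Points: 1, 5, 9, 11, 16 (5 total).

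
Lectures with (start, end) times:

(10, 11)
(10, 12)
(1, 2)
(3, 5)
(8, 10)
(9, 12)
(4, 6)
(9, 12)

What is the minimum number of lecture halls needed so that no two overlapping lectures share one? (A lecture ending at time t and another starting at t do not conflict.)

4

Count concurrent intervals with a sweep; the peak is the room count.
starts: [1, 3, 4, 8, 9, 9, 10, 10]
ends:   [2, 5, 6, 10, 11, 12, 12, 12]
s1→1 e2→0 s3→1 s4→2 e5→1 e6→0 s8→1 s9→2 s9→3 e10→2 s10→3 s10→4  — peak 4.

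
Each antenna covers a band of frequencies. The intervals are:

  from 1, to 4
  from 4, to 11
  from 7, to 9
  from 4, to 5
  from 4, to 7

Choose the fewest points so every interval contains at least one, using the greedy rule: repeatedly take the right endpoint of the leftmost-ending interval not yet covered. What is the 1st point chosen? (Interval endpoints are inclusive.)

4

Process intervals by earliest right end; each time one isn't hit yet, stab at its right endpoint.
By right end: [1,4]  [4,5]  [4,7]  [7,9]  [4,11]
[1,4] uncovered → point at 4; [7,9] uncovered → point at 9.
Points: 4, 9 (2 total).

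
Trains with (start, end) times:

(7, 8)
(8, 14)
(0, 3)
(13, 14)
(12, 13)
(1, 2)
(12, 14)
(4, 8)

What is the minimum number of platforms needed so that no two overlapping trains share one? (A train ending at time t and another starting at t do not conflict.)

3

starts: [0, 1, 4, 7, 8, 12, 12, 13]
ends:   [2, 3, 8, 8, 13, 14, 14, 14]
s0→1 s1→2 e2→1 e3→0 s4→1 s7→2 e8→1 e8→0 s8→1 s12→2 s12→3  — peak 3.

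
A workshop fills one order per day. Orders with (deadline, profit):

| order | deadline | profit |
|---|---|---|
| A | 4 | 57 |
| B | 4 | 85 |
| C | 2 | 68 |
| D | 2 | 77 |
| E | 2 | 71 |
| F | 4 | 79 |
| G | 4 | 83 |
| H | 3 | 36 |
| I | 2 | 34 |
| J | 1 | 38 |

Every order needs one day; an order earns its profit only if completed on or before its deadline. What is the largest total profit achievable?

324

Profit order: B=85 G=83 F=79 D=77 E=71 C=68 A=57 J=38 H=36 I=34
Assign: B→slot 4, G→slot 3, F→slot 2, D→slot 1, E skipped, C skipped, A skipped, J skipped, H skipped, I skipped.
Slots: [1:D] [2:F] [3:G] [4:B]
Profit = 77 + 79 + 83 + 85 = 324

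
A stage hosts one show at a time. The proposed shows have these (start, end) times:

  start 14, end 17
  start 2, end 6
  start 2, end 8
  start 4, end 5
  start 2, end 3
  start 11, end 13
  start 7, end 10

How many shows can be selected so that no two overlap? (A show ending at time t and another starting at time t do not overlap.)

5

Greedy by earliest finish: after sorting by end time, pick each interval compatible with the last pick.
By end time: (2,3), (4,5), (2,6), (2,8), (7,10), (11,13), (14,17).
Pick (2,3); next start ≥ 3 → (4,5); next start ≥ 5 → (7,10); next start ≥ 10 → (11,13); next start ≥ 13 → (14,17).
Selected 5 shows.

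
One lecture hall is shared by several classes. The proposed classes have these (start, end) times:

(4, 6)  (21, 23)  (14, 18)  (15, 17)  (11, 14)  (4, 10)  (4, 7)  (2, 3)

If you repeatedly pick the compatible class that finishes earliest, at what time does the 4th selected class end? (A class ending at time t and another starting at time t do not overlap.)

17

Order by finish time; keep every interval that doesn't clash with the previous kept one.
By end time: (2,3), (4,6), (4,7), (4,10), (11,14), (15,17), (14,18), (21,23).
Pick (2,3); next start ≥ 3 → (4,6); next start ≥ 6 → (11,14); next start ≥ 14 → (15,17); next start ≥ 17 → (21,23).
Selected: (2,3) (4,6) (11,14) (15,17) (21,23)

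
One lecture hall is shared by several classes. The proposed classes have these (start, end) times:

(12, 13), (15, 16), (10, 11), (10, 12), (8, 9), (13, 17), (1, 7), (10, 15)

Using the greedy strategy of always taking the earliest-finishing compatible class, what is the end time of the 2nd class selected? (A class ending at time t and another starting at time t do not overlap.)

Order by finish time; keep every interval that doesn't clash with the previous kept one.
By end time: (1,7), (8,9), (10,11), (10,12), (12,13), (10,15), (15,16), (13,17).
Pick (1,7); next start ≥ 7 → (8,9); next start ≥ 9 → (10,11); next start ≥ 11 → (12,13); next start ≥ 13 → (15,16).
Selected: (1,7) (8,9) (10,11) (12,13) (15,16)

9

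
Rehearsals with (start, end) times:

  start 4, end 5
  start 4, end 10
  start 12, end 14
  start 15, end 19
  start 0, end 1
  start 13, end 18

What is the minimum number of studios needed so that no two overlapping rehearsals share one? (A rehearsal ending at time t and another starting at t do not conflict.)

Count concurrent intervals with a sweep; the peak is the room count.
starts: [0, 4, 4, 12, 13, 15]
ends:   [1, 5, 10, 14, 18, 19]
s0→1 e1→0 s4→1 s4→2  — peak 2.

2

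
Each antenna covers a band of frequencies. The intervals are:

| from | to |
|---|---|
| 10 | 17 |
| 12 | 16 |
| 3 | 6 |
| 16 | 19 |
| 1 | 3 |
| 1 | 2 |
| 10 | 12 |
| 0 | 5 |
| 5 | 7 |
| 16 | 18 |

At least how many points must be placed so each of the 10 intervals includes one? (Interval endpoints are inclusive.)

Sort by right endpoint; whenever an interval is uncovered, place a point at its right end.
Sorted: [1,2] [1,3] [0,5] [3,6] [5,7] [10,12] [12,16] [10,17] [16,18] [16,19]
{[1,2],[1,3],[0,5]} hit by 2; {[3,6],[5,7]} hit by 6; {[10,12],[12,16],[10,17]} hit by 12; {[16,18],[16,19]} hit by 18.
Points: 2, 6, 12, 18 (4 total).

4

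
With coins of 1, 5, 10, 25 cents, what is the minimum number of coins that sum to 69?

69 − 2×25→19 − 1×10→9 − 1×5→4 − 4×1→0
Total coins = 2 + 1 + 1 + 4 = 8

8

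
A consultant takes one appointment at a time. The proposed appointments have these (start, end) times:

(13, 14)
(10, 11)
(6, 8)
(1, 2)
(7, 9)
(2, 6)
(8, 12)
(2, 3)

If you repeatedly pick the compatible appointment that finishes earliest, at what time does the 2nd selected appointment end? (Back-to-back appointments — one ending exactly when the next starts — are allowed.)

3

Order by finish time; keep every interval that doesn't clash with the previous kept one.
By end time: (1,2), (2,3), (2,6), (6,8), (7,9), (10,11), (8,12), (13,14).
Pick (1,2); next start ≥ 2 → (2,3); next start ≥ 3 → (6,8); next start ≥ 8 → (10,11); next start ≥ 11 → (13,14).
Selected: (1,2) (2,3) (6,8) (10,11) (13,14)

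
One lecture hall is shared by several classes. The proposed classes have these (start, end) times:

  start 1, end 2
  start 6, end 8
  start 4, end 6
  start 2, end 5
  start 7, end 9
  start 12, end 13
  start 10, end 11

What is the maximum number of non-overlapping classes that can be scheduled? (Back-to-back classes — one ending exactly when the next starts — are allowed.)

By end time: (1,2), (2,5), (4,6), (6,8), (7,9), (10,11), (12,13).
Pick (1,2); next start ≥ 2 → (2,5); next start ≥ 5 → (6,8); next start ≥ 8 → (10,11); next start ≥ 11 → (12,13).
Selected 5 classes.

5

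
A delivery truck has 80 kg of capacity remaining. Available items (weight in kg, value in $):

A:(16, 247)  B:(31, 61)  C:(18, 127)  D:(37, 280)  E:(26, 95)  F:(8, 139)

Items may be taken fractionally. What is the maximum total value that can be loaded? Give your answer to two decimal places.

796.65

Sort by value per unit weight and fill in that order.
Ratios (sorted): F 17.38, A 15.44, D 7.57, C 7.06, E 3.65, B 1.97
take F (8 @ 139); take A (16 @ 247); take D (37 @ 280); take C (18 @ 127); take 1/26 of E → 3.65. Capacity used 80/80.
Total value = 796.65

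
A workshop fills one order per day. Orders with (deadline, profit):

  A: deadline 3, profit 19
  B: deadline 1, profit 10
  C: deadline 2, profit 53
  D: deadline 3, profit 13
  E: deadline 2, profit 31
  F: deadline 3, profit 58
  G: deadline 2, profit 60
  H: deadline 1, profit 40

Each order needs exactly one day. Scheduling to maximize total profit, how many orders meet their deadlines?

By profit: G(d2,60), F(d3,58), C(d2,53), H(d1,40), E(d2,31), A(d3,19), D(d3,13), B(d1,10)
G→slot 2; F→slot 3; C→slot 1; H skipped; E skipped; A skipped; D skipped; B skipped.
3 of 8 scheduled.

3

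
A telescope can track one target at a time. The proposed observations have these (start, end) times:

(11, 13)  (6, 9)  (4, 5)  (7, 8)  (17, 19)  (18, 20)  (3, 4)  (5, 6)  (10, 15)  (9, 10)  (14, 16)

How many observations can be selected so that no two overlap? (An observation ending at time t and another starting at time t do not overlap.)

Greedy by earliest finish: after sorting by end time, pick each interval compatible with the last pick.
By end time: (3,4), (4,5), (5,6), (7,8), (6,9), (9,10), (11,13), (10,15), (14,16), (17,19), (18,20).
Pick (3,4); next start ≥ 4 → (4,5); next start ≥ 5 → (5,6); next start ≥ 6 → (7,8); next start ≥ 8 → (9,10); next start ≥ 10 → (11,13); next start ≥ 13 → (14,16); next start ≥ 16 → (17,19).
Selected 8 observations.

8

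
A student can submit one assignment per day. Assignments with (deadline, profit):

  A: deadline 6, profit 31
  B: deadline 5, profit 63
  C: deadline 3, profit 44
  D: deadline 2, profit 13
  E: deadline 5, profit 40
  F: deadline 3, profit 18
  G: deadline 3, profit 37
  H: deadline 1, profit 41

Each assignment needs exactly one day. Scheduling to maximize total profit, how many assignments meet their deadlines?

Profit order: B=63 C=44 H=41 E=40 G=37 A=31 F=18 D=13
Assign: B→slot 5, C→slot 3, H→slot 1, E→slot 4, G→slot 2, A→slot 6, F skipped, D skipped.
Slots: [1:H] [2:G] [3:C] [4:E] [5:B] [6:A]
6 of 8 scheduled.

6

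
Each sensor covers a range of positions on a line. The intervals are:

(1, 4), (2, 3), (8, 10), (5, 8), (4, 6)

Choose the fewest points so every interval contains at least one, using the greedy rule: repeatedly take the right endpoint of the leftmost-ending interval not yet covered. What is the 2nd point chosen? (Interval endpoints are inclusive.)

6

Sort by right endpoint; whenever an interval is uncovered, place a point at its right end.
Sorted: [2,3] [1,4] [4,6] [5,8] [8,10]
{[2,3],[1,4]} hit by 3; {[4,6],[5,8]} hit by 6; {[8,10]} hit by 10.
Points: 3, 6, 10 (3 total).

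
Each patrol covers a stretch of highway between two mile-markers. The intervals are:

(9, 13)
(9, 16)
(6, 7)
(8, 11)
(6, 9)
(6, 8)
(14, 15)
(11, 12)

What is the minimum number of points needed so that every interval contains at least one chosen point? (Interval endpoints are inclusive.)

3

Sort by right endpoint; whenever an interval is uncovered, place a point at its right end.
By right end: [6,7]  [6,8]  [6,9]  [8,11]  [11,12]  [9,13]  [14,15]  [9,16]
[6,7] uncovered → point at 7; [8,11] uncovered → point at 11; [14,15] uncovered → point at 15.
Points: 7, 11, 15 (3 total).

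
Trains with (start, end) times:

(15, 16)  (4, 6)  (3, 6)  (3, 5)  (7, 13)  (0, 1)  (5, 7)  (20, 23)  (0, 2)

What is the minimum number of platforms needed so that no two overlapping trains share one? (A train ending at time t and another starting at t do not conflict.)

starts: [0, 0, 3, 3, 4, 5, 7, 15, 20]
ends:   [1, 2, 5, 6, 6, 7, 13, 16, 23]
s0→1 s0→2 e1→1 e2→0 s3→1 s3→2 s4→3  — peak 3.

3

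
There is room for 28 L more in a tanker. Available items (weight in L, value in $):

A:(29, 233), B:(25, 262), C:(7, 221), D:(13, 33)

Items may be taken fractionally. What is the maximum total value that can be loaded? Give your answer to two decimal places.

Sort by value per unit weight and fill in that order.
Order: C (221/7=31.57) > B (262/25=10.48) > A (233/29=8.03) > D (33/13=2.54)
Fill: take C (7 @ 221) → take 21/25 of B → 220.08; 28/28 used.
Total value = 441.08

441.08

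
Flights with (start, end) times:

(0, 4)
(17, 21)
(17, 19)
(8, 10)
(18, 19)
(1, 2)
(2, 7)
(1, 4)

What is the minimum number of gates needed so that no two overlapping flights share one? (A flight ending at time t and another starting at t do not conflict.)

3

The answer is the maximum number of intervals overlapping at any instant.
Events (time:±→running): 0:+→1 1:+→2 1:+→3 … peak 3.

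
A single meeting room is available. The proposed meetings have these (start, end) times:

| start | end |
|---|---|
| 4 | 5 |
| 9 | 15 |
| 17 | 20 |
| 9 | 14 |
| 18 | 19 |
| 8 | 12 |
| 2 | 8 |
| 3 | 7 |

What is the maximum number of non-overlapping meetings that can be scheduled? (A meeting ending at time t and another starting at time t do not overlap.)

Greedy by earliest finish: after sorting by end time, pick each interval compatible with the last pick.
Sorted by end: (4,5)  (3,7)  (2,8)  (8,12)  (9,14)  (9,15)  (18,19)  (17,20)
take (4,5); skip (2,8); take (8,12); skip (9,15); take (18,19); skip (17,20).
Selected 3 meetings.

3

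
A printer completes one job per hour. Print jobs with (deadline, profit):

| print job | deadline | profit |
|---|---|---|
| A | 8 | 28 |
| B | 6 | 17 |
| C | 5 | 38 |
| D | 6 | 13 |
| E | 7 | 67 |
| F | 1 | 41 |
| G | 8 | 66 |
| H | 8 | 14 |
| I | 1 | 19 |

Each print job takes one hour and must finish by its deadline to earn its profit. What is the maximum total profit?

284

Profit order: E=67 G=66 F=41 C=38 A=28 I=19 B=17 H=14 D=13
Assign: E→slot 7, G→slot 8, F→slot 1, C→slot 5, A→slot 6, I skipped, B→slot 4, H→slot 3, D→slot 2.
Slots: [1:F] [2:D] [3:H] [4:B] [5:C] [6:A] [7:E] [8:G]
Profit = 41 + 13 + 14 + 17 + 38 + 28 + 67 + 66 = 284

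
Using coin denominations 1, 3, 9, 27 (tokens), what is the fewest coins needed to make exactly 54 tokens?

Greedy: take as many of the largest coin as possible, then repeat with the remainder.
54 = 2×27
Total coins = 2 = 2

2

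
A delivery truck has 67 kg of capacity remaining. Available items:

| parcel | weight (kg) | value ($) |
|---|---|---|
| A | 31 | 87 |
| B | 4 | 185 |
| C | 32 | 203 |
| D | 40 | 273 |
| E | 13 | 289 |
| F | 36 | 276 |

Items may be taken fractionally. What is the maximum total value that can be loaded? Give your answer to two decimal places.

845.55

Greedy by value/weight ratio, highest first.
Order: B (185/4=46.25) > E (289/13=22.23) > F (276/36=7.67) > D (273/40=6.83) > C (203/32=6.34) > A (87/31=2.81)
Fill: take B (4 @ 185) → take E (13 @ 289) → take F (36 @ 276) → take 14/40 of D → 95.55; 67/67 used.
Total value = 845.55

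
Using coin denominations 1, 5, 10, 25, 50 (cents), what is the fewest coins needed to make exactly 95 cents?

4

Use the largest denomination that fits, subtract, and repeat.
95 = 1×50 + 1×25 + 2×10
Total coins = 1 + 1 + 2 = 4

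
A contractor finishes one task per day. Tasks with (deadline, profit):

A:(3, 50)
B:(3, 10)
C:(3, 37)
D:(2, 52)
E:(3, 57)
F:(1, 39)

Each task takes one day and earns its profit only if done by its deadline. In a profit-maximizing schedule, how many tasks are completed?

By profit: E(d3,57), D(d2,52), A(d3,50), F(d1,39), C(d3,37), B(d3,10)
E→slot 3; D→slot 2; A→slot 1; F skipped; C skipped; B skipped.
3 of 6 scheduled.

3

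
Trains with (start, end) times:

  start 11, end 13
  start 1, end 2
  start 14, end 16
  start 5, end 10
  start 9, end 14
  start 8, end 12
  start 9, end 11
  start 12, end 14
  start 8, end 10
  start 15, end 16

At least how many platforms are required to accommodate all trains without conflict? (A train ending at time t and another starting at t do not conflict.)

Count concurrent intervals with a sweep; the peak is the room count.
Events (time:±→running): 1:+→1 2:-→0 5:+→1 8:+→2 8:+→3 9:+→4 9:+→5 … peak 5.

5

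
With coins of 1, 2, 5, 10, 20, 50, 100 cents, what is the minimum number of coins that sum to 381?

7

381 − 3×100→81 − 1×50→31 − 1×20→11 − 1×10→1 − 1×1→0
Total coins = 3 + 1 + 1 + 1 + 1 = 7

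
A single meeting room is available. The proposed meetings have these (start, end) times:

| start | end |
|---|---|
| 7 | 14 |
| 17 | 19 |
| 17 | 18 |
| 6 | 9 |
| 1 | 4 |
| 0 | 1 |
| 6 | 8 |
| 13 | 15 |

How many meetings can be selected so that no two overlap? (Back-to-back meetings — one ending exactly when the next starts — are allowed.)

5

By end time: (0,1), (1,4), (6,8), (6,9), (7,14), (13,15), (17,18), (17,19).
Pick (0,1); next start ≥ 1 → (1,4); next start ≥ 4 → (6,8); next start ≥ 8 → (13,15); next start ≥ 15 → (17,18).
Selected 5 meetings.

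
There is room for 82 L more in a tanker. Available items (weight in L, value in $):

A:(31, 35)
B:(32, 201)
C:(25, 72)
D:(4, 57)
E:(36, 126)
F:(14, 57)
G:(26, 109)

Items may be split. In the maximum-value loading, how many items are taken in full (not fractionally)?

4

Sort by value per unit weight and fill in that order.
Ratios (sorted): D 14.25, B 6.28, G 4.19, F 4.07, E 3.50, C 2.88, A 1.13
take D (4 @ 57); take B (32 @ 201); take G (26 @ 109); take F (14 @ 57); take 6/36 of E → 21.00. Capacity used 82/82.
4 item(s) taken whole; one partial (take 6/36 of E).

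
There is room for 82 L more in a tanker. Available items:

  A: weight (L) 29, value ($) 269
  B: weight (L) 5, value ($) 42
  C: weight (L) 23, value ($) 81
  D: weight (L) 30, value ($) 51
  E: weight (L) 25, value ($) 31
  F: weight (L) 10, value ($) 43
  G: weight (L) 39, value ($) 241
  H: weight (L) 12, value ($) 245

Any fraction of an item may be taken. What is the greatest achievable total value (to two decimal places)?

Sort by value per unit weight and fill in that order.
Ratios (sorted): H 20.42, A 9.28, B 8.40, G 6.18, F 4.30, C 3.52, D 1.70, E 1.24
take H (12 @ 245); take A (29 @ 269); take B (5 @ 42); take 36/39 of G → 222.46. Capacity used 82/82.
Total value = 778.46

778.46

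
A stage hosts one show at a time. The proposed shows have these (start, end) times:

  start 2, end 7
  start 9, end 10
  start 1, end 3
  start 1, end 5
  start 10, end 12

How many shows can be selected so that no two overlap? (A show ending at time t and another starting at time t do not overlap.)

Sorted by end: (1,3)  (1,5)  (2,7)  (9,10)  (10,12)
take (1,3); take (9,10); take (10,12).
Selected 3 shows.

3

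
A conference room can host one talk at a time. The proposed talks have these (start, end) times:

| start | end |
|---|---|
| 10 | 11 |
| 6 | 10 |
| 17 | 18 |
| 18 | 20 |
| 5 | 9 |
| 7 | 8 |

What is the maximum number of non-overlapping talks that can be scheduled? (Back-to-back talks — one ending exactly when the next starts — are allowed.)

Greedy by earliest finish: after sorting by end time, pick each interval compatible with the last pick.
Sorted by end: (7,8)  (5,9)  (6,10)  (10,11)  (17,18)  (18,20)
take (7,8); take (10,11); take (17,18); take (18,20).
Selected 4 talks.

4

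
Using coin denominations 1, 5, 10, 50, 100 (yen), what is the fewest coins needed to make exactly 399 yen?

Greedy: take as many of the largest coin as possible, then repeat with the remainder.
399 − 3×100→99 − 1×50→49 − 4×10→9 − 1×5→4 − 4×1→0
Total coins = 3 + 1 + 4 + 1 + 4 = 13

13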